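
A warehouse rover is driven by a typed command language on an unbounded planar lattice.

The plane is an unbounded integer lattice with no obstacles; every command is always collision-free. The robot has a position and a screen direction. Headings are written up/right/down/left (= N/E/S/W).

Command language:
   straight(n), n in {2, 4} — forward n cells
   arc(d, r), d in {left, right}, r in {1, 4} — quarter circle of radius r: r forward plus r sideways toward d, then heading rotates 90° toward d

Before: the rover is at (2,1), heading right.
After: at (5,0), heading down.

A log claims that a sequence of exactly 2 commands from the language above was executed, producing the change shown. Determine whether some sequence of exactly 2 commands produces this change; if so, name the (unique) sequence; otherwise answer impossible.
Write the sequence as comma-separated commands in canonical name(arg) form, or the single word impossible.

key: position moved to (5,0) AND the heading swung to S — translation plus rotation needed
t0: at (2,1), heading right
step 1 (straight(2)): at (4,1), heading right
step 2 (arc(right, 1)): at (5,0), heading down
no other 2-command option fits: unique.

straight(2), arc(right, 1)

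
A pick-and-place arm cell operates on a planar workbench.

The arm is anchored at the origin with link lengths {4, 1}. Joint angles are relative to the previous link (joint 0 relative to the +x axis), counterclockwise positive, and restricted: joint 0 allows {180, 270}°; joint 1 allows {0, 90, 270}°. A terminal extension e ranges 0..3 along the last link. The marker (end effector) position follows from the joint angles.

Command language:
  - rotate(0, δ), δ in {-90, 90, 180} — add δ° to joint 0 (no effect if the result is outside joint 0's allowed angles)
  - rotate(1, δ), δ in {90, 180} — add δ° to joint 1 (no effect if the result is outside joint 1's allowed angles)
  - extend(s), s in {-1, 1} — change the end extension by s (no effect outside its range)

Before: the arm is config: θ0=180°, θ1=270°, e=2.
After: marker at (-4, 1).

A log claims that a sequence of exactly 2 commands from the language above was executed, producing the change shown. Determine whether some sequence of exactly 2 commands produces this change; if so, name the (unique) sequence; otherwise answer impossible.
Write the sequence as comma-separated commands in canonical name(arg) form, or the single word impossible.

t0: config: θ0=180°, θ1=270°, e=2
t=1 extend(-1) ⇒ config: θ0=180°, θ1=270°, e=1
t=2 extend(-1) ⇒ config: θ0=180°, θ1=270°, e=0
no other 2-command option fits: unique.

extend(-1), extend(-1)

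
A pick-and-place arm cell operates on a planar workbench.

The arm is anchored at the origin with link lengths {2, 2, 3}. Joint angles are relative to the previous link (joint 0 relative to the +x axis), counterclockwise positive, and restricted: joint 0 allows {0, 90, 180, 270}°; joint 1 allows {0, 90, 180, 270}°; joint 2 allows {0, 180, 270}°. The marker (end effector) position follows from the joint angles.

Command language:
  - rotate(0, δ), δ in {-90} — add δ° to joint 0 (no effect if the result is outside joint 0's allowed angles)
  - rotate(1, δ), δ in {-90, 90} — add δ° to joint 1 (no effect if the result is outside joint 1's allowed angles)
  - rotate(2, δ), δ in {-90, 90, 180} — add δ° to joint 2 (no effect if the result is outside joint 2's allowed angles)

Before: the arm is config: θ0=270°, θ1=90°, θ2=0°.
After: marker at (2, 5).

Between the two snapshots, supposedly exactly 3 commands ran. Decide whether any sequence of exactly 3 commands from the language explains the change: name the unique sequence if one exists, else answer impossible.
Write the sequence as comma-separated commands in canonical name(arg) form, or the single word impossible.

rotate(0, -90), rotate(0, -90), rotate(0, -90)

initial: config: θ0=270°, θ1=90°, θ2=0°
1. rotate(0, -90) → config: θ0=180°, θ1=90°, θ2=0°
2. rotate(0, -90) → config: θ0=90°, θ1=90°, θ2=0°
3. rotate(0, -90) → config: θ0=0°, θ1=90°, θ2=0°
no other 3-command option fits: unique.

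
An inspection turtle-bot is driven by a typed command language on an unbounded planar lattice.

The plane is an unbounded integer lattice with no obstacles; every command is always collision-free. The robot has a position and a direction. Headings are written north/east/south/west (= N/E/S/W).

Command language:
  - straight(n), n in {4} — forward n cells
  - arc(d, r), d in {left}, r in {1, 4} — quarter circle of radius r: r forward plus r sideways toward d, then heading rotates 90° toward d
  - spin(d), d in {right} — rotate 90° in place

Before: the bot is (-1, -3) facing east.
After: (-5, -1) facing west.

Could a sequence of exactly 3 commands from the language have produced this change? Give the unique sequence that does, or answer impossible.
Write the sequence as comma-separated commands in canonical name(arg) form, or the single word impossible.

key: position moved to (-5,-1) AND the heading swung to W — translation plus rotation needed
from: (-1, -3) facing east
t=1 arc(left, 1) ⇒ (0, -2) facing north
t=2 arc(left, 1) ⇒ (-1, -1) facing west
t=3 straight(4) ⇒ (-5, -1) facing west
no other 3-command option fits: unique.

arc(left, 1), arc(left, 1), straight(4)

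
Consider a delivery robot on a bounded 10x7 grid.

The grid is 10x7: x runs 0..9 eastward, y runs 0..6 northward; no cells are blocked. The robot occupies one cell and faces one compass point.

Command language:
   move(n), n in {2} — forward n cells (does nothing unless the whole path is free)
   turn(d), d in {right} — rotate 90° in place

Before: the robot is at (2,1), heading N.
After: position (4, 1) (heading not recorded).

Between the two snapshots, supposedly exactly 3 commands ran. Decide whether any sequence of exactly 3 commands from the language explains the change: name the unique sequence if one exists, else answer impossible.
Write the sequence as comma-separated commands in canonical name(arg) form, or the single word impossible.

turn(right), move(2), turn(right)

begin: at (2,1), heading N
1. turn(right) → at (2,1), heading E
2. move(2) → at (4,1), heading E
3. turn(right) → at (4,1), heading S
no other 3-command option fits: unique.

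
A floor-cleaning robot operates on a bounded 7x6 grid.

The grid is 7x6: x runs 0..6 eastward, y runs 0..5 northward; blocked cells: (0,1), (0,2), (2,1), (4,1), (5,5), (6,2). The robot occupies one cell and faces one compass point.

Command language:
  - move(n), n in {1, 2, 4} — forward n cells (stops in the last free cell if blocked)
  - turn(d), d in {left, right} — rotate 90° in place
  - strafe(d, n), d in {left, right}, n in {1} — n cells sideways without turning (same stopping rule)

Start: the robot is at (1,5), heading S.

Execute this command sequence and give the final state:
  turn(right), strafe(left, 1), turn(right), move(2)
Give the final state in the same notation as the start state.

begin: at (1,5), heading S
1. turn(right) → at (1,5), heading W
2. strafe(left, 1) → at (1,4), heading W
3. turn(right) → at (1,4), heading N
4. move(2) → at (1,5), heading N

at (1,5), heading N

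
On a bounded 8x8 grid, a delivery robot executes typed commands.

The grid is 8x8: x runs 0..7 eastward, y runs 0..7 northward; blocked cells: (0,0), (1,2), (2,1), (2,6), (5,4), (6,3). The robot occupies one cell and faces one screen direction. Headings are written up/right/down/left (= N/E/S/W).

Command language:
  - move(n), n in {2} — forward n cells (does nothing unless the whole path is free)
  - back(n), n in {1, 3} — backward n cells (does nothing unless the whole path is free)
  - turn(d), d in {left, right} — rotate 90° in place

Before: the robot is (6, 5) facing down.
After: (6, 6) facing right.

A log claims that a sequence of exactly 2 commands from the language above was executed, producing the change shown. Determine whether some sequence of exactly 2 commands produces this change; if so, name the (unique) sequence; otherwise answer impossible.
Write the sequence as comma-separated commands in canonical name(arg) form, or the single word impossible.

key: order matters: swapping back(1) and turn(left) lands elsewhere
begin: (6, 5) facing down
1. back(1) → (6, 6) facing down
2. turn(left) → (6, 6) facing right
no rival 2-sequence matches.

back(1), turn(left)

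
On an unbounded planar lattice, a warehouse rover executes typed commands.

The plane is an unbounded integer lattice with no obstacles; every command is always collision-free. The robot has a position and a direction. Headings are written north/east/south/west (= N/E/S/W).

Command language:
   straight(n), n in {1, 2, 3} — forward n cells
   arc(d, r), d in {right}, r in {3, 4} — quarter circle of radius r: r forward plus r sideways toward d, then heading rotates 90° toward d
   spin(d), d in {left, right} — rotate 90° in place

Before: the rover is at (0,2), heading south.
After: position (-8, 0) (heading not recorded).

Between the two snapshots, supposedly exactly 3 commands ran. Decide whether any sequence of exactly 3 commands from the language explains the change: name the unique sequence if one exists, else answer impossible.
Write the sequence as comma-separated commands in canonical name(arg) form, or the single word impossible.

key: running arc(right, 4) before straight(2) would end elsewhere — order is forced
start: at (0,2), heading south
[1] after straight(2): at (0,0), heading south
[2] after arc(right, 4): at (-4,-4), heading west
[3] after arc(right, 4): at (-8,0), heading north
no rival 3-sequence matches.

straight(2), arc(right, 4), arc(right, 4)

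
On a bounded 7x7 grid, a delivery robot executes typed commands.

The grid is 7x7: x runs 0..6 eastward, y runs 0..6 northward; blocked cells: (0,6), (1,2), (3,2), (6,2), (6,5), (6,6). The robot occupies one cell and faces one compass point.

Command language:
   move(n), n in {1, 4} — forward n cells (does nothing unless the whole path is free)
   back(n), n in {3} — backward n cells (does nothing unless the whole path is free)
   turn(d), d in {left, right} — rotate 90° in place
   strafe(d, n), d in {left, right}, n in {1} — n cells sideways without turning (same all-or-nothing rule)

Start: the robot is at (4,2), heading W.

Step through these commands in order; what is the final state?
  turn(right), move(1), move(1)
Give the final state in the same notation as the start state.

t0: at (4,2), heading W
[1] after turn(right): at (4,2), heading N
[2] after move(1): at (4,3), heading N
[3] after move(1): at (4,4), heading N

at (4,4), heading N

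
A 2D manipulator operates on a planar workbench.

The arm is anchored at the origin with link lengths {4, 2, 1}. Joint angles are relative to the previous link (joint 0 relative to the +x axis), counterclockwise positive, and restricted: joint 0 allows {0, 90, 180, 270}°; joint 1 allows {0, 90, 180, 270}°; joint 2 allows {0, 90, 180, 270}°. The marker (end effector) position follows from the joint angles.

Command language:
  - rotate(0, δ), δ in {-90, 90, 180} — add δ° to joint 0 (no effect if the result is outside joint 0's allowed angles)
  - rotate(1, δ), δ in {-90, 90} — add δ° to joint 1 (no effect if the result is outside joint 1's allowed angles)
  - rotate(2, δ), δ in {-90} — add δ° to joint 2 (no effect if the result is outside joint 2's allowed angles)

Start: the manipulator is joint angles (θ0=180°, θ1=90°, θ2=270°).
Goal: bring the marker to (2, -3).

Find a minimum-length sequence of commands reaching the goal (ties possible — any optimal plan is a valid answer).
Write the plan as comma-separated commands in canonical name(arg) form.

rotate(2, -90), rotate(2, -90), rotate(0, 90)

initial: joint angles (θ0=180°, θ1=90°, θ2=270°)
t=1 rotate(2, -90) ⇒ joint angles (θ0=180°, θ1=90°, θ2=180°)
t=2 rotate(2, -90) ⇒ joint angles (θ0=180°, θ1=90°, θ2=90°)
t=3 rotate(0, 90) ⇒ joint angles (θ0=270°, θ1=90°, θ2=90°)
shorter routes all fall short; 3 is best.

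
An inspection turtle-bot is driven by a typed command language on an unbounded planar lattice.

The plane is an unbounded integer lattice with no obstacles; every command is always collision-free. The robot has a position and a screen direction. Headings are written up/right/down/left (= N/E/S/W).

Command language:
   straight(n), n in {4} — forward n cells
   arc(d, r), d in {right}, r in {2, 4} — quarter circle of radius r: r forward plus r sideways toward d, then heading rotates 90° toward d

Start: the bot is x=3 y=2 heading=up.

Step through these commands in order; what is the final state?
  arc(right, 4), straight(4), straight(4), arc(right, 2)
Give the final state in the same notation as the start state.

from: x=3 y=2 heading=up
t=1 arc(right, 4) ⇒ x=7 y=6 heading=right
t=2 straight(4) ⇒ x=11 y=6 heading=right
t=3 straight(4) ⇒ x=15 y=6 heading=right
t=4 arc(right, 2) ⇒ x=17 y=4 heading=down

x=17 y=4 heading=down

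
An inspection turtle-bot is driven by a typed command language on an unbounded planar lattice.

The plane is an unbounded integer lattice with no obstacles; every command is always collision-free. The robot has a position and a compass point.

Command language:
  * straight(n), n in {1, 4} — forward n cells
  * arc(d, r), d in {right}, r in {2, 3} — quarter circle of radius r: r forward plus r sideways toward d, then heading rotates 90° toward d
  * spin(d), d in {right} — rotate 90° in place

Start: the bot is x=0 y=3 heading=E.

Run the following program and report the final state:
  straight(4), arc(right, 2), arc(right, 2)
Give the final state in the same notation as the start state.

from: x=0 y=3 heading=E
[1] after straight(4): x=4 y=3 heading=E
[2] after arc(right, 2): x=6 y=1 heading=S
[3] after arc(right, 2): x=4 y=-1 heading=W

x=4 y=-1 heading=W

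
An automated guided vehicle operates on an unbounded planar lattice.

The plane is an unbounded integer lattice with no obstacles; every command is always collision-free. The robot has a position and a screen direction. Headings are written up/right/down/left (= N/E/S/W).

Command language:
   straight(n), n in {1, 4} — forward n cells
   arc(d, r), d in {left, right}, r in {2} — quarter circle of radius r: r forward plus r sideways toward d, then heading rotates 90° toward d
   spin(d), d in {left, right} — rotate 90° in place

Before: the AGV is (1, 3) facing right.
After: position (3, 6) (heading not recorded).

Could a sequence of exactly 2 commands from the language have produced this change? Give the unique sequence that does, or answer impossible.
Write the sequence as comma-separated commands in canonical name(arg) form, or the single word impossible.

key: order matters: swapping arc(left, 2) and straight(1) lands elsewhere
initial: (1, 3) facing right
[1] after arc(left, 2): (3, 5) facing up
[2] after straight(1): (3, 6) facing up
uniquely the one of 36 2-step routes that fits.

arc(left, 2), straight(1)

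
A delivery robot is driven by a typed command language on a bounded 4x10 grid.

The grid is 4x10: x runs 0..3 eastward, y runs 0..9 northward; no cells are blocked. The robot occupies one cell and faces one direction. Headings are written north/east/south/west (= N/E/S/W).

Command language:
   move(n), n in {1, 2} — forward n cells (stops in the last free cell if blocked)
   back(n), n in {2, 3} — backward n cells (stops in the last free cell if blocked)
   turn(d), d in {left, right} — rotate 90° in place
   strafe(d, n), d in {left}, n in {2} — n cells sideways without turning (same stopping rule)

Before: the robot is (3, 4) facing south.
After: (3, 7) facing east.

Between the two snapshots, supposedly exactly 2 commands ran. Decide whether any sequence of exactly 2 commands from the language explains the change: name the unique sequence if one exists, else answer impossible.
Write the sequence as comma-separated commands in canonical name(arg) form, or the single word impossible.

key: cell and facing (now E) both changed — the 2 commands mix motion and turning
initial: (3, 4) facing south
[1] after back(3): (3, 7) facing south
[2] after turn(left): (3, 7) facing east
uniquely the one of 49 2-step routes that fits.

back(3), turn(left)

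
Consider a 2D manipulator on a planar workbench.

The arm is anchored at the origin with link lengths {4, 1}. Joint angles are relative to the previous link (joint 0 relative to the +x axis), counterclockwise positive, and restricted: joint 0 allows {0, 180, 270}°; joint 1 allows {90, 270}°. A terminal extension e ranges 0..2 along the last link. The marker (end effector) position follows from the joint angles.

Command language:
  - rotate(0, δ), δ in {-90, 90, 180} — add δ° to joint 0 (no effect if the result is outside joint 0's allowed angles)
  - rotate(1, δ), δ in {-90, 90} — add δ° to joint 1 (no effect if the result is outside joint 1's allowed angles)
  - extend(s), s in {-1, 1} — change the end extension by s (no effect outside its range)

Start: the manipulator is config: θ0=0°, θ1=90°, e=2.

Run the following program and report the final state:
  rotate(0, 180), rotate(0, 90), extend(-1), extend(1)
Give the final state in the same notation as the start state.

config: θ0=270°, θ1=90°, e=2

initial: config: θ0=0°, θ1=90°, e=2
1. rotate(0, 180) → config: θ0=180°, θ1=90°, e=2
2. rotate(0, 90) → config: θ0=270°, θ1=90°, e=2
3. extend(-1) → config: θ0=270°, θ1=90°, e=1
4. extend(1) → config: θ0=270°, θ1=90°, e=2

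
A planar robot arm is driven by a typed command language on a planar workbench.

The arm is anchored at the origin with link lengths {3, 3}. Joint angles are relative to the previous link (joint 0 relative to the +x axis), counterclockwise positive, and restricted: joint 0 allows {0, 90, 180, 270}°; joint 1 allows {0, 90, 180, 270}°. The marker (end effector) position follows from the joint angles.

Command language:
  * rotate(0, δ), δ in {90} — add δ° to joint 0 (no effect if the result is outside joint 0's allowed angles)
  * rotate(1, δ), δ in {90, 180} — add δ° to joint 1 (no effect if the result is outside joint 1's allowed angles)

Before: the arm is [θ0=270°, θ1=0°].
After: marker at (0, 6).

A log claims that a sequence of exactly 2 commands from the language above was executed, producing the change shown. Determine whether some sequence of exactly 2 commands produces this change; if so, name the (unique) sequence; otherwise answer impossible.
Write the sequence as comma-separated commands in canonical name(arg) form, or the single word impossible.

rotate(0, 90), rotate(0, 90)

from: [θ0=270°, θ1=0°]
t=1 rotate(0, 90) ⇒ [θ0=0°, θ1=0°]
t=2 rotate(0, 90) ⇒ [θ0=90°, θ1=0°]
no other 2-command option fits: unique.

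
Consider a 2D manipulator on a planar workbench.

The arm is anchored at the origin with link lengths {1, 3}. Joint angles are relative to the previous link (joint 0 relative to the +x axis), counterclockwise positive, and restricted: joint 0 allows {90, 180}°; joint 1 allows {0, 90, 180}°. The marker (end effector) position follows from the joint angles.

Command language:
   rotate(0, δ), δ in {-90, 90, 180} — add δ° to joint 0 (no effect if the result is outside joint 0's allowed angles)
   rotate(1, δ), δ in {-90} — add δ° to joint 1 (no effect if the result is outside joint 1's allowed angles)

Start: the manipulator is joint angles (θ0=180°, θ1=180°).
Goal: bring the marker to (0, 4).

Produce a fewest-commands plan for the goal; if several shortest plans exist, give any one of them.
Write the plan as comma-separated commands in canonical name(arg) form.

rotate(0, -90), rotate(1, -90), rotate(1, -90)

t0: joint angles (θ0=180°, θ1=180°)
t=1 rotate(0, -90) ⇒ joint angles (θ0=90°, θ1=180°)
t=2 rotate(1, -90) ⇒ joint angles (θ0=90°, θ1=90°)
t=3 rotate(1, -90) ⇒ joint angles (θ0=90°, θ1=0°)
shorter routes all fall short; 3 is best.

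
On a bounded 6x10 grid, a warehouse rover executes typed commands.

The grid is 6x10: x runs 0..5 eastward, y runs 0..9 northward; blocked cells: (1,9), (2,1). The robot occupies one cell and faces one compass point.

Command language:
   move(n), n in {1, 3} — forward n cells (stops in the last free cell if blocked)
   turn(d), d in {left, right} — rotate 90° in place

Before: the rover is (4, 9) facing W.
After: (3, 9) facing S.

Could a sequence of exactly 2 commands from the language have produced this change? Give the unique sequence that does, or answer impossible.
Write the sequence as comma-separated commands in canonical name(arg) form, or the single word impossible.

key: order matters: swapping move(1) and turn(left) lands elsewhere
t0: (4, 9) facing W
step 1 (move(1)): (3, 9) facing W
step 2 (turn(left)): (3, 9) facing S
all 16 alternatives checked — unique.

move(1), turn(left)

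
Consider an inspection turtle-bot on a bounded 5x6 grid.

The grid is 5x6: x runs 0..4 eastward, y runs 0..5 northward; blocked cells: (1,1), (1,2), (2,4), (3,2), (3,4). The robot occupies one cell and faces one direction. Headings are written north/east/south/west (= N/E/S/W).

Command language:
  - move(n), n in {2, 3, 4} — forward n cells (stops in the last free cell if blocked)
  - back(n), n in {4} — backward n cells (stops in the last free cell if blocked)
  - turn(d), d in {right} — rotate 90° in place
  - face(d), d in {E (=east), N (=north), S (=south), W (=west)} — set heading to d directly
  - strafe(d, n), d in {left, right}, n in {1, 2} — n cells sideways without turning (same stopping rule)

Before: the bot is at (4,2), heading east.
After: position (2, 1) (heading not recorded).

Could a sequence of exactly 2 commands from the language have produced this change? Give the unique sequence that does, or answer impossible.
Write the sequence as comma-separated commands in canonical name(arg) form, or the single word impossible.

strafe(right, 1), back(4)

key: running back(4) before strafe(right, 1) would end elsewhere — order is forced
from: at (4,2), heading east
[1] after strafe(right, 1): at (4,1), heading east
[2] after back(4): at (2,1), heading east
no rival 2-sequence matches.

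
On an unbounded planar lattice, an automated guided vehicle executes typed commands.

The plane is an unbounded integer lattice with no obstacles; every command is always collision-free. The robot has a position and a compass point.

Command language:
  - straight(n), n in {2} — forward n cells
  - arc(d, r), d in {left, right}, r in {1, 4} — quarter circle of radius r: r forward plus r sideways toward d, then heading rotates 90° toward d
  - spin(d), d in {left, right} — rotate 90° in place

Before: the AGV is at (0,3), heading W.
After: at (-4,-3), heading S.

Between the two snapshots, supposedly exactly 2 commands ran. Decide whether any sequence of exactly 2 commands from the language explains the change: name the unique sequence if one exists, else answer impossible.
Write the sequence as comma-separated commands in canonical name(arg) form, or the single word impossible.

arc(left, 4), straight(2)

key: running straight(2) before arc(left, 4) would end elsewhere — order is forced
start: at (0,3), heading W
[1] after arc(left, 4): at (-4,-1), heading S
[2] after straight(2): at (-4,-3), heading S
uniquely the one of 49 2-step routes that fits.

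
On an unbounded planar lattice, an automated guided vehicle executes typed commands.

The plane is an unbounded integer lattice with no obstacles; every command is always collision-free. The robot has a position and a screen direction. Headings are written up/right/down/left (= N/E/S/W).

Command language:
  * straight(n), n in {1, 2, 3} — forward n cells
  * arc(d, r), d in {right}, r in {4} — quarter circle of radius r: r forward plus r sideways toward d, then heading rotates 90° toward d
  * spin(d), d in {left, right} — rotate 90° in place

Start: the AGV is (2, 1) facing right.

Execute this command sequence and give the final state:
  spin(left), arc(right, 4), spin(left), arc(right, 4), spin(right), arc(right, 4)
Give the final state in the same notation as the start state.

(6, 5) facing left

from: (2, 1) facing right
1. spin(left) → (2, 1) facing up
2. arc(right, 4) → (6, 5) facing right
3. spin(left) → (6, 5) facing up
4. arc(right, 4) → (10, 9) facing right
5. spin(right) → (10, 9) facing down
6. arc(right, 4) → (6, 5) facing left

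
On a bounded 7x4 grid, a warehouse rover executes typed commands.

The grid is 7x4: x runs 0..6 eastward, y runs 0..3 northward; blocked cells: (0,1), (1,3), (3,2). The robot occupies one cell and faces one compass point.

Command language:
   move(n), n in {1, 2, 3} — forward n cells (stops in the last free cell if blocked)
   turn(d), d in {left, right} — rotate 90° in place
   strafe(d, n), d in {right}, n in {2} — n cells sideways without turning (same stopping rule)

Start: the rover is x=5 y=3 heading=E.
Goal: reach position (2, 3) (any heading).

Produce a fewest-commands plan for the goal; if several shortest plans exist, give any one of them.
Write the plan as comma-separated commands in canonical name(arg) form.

turn(left), turn(left), move(3)

start: x=5 y=3 heading=E
1. turn(left) → x=5 y=3 heading=N
2. turn(left) → x=5 y=3 heading=W
3. move(3) → x=2 y=3 heading=W
nothing shorter than 3 reaches the goal.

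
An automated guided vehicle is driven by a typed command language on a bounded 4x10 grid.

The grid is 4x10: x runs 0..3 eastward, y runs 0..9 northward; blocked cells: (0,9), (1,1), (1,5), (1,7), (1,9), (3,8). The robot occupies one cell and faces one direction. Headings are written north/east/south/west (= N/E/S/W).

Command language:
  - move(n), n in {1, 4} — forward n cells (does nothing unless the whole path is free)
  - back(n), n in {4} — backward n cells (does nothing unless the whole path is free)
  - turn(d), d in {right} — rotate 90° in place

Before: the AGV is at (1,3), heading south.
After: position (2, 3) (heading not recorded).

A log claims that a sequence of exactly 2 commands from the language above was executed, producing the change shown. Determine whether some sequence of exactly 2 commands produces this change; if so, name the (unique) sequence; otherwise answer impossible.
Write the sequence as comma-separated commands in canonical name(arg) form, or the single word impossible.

impossible

all 16 sequences checked — none match.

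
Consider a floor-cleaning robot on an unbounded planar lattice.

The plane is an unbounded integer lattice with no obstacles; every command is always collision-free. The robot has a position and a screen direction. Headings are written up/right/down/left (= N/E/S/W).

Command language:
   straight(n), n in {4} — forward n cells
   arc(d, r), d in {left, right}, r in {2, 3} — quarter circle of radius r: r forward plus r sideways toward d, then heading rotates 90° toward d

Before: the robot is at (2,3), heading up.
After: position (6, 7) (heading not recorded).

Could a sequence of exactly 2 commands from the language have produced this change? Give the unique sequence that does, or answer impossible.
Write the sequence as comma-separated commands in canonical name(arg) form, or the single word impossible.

arc(right, 2), arc(left, 2)

key: running arc(left, 2) before arc(right, 2) would end elsewhere — order is forced
start: at (2,3), heading up
1. arc(right, 2) → at (4,5), heading right
2. arc(left, 2) → at (6,7), heading up
uniquely the one of 25 2-step routes that fits.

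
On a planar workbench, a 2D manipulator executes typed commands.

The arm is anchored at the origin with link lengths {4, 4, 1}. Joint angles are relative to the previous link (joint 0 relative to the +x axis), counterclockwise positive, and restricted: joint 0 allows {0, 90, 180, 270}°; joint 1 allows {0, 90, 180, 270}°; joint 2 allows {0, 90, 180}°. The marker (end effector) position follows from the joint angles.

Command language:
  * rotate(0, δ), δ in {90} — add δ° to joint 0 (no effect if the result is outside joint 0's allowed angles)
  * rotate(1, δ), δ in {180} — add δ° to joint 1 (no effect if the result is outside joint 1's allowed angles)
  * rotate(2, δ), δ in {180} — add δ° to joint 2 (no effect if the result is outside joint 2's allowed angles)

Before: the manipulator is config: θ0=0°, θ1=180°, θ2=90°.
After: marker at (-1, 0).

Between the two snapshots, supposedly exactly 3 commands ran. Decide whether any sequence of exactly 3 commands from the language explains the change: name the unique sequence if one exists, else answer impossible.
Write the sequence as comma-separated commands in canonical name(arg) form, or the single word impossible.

begin: config: θ0=0°, θ1=180°, θ2=90°
1. rotate(0, 90) → config: θ0=90°, θ1=180°, θ2=90°
2. rotate(0, 90) → config: θ0=180°, θ1=180°, θ2=90°
3. rotate(0, 90) → config: θ0=270°, θ1=180°, θ2=90°
no other 3-command option fits: unique.

rotate(0, 90), rotate(0, 90), rotate(0, 90)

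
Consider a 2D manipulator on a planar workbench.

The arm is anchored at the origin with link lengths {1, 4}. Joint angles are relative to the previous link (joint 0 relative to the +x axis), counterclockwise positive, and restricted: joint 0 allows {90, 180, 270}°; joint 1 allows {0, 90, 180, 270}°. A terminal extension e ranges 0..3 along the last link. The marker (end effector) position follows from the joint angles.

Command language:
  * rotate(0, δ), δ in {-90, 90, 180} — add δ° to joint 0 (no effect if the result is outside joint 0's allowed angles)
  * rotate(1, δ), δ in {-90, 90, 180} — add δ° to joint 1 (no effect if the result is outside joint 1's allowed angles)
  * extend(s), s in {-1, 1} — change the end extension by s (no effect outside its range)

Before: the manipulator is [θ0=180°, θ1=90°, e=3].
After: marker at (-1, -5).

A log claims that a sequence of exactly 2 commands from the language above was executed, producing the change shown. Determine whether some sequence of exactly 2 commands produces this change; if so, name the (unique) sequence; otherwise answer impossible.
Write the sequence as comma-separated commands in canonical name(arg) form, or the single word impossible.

from: [θ0=180°, θ1=90°, e=3]
t=1 extend(-1) ⇒ [θ0=180°, θ1=90°, e=2]
t=2 extend(-1) ⇒ [θ0=180°, θ1=90°, e=1]
all 64 alternatives checked — unique.

extend(-1), extend(-1)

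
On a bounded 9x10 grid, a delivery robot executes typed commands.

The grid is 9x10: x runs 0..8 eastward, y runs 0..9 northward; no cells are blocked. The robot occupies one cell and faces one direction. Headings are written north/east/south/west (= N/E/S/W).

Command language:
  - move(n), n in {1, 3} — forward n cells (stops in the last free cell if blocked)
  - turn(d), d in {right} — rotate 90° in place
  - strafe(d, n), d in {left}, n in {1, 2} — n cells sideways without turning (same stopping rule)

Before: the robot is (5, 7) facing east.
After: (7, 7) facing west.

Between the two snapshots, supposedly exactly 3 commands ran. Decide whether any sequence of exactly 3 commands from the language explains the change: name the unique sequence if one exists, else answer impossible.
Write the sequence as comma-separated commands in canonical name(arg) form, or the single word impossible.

turn(right), strafe(left, 2), turn(right)

key: cell and facing (now W) both changed — the 3 commands mix motion and turning
t0: (5, 7) facing east
t=1 turn(right) ⇒ (5, 7) facing south
t=2 strafe(left, 2) ⇒ (7, 7) facing south
t=3 turn(right) ⇒ (7, 7) facing west
no rival 3-sequence matches.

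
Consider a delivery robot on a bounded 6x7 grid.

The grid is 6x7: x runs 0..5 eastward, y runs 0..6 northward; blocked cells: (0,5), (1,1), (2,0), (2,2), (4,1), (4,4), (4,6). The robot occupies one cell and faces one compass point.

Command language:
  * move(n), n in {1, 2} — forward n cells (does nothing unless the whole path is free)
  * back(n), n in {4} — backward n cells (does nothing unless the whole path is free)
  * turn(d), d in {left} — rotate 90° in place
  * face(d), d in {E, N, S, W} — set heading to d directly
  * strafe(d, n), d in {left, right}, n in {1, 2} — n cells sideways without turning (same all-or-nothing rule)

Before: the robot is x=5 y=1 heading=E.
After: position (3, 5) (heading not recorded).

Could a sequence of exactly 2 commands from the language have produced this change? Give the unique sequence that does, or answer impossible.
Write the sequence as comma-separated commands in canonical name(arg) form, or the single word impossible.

no 2-step route produces this change.

impossible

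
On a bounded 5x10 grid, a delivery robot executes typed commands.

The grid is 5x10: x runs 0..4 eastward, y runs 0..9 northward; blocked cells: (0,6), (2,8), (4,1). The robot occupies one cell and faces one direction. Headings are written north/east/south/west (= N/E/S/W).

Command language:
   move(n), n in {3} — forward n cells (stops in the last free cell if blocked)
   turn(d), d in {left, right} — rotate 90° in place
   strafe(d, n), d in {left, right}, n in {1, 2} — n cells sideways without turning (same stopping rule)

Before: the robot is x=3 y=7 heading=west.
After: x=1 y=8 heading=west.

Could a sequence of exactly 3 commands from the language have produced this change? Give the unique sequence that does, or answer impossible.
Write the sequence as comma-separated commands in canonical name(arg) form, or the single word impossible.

key: order matters: swapping strafe(left, 1) and strafe(right, 2) lands elsewhere
start: x=3 y=7 heading=west
step 1 (strafe(left, 1)): x=3 y=6 heading=west
step 2 (move(3)): x=1 y=6 heading=west
step 3 (strafe(right, 2)): x=1 y=8 heading=west
all 343 alternatives checked — unique.

strafe(left, 1), move(3), strafe(right, 2)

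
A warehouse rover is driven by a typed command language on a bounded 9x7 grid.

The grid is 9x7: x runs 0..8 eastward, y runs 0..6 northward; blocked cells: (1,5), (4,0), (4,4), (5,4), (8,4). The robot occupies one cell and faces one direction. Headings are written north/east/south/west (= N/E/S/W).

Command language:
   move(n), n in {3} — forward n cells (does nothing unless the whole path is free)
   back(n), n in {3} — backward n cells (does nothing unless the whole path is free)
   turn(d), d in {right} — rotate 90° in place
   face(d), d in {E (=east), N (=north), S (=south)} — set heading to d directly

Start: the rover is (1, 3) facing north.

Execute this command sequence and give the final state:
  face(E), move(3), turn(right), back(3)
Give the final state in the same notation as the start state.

(4, 3) facing south

start: (1, 3) facing north
[1] after face(E): (1, 3) facing east
[2] after move(3): (4, 3) facing east
[3] after turn(right): (4, 3) facing south
[4] after back(3): (4, 3) facing south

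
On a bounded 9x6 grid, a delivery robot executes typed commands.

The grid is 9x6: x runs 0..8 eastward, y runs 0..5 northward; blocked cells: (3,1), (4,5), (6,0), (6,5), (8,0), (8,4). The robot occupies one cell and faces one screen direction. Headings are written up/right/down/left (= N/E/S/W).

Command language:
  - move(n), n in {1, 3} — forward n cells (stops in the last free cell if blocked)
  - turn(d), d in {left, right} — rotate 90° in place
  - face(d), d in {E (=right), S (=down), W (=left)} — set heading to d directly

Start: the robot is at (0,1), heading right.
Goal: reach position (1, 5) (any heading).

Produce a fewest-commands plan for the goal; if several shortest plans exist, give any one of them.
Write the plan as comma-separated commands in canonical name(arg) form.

move(1), turn(left), move(1), move(3)

from: at (0,1), heading right
step 1 (move(1)): at (1,1), heading right
step 2 (turn(left)): at (1,1), heading up
step 3 (move(1)): at (1,2), heading up
step 4 (move(3)): at (1,5), heading up
minimal: 4 command(s), checked below 4.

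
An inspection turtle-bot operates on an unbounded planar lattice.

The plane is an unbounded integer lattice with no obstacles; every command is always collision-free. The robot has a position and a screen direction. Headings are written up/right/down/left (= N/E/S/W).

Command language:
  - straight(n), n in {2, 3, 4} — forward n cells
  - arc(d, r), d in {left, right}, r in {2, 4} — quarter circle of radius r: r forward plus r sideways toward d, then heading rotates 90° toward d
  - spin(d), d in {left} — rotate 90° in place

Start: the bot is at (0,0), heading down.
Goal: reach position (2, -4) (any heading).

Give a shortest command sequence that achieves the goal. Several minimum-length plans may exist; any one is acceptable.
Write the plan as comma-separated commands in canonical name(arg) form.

straight(2), arc(left, 2)

begin: at (0,0), heading down
step 1 (straight(2)): at (0,-2), heading down
step 2 (arc(left, 2)): at (2,-4), heading right
shorter routes all fall short; 2 is best.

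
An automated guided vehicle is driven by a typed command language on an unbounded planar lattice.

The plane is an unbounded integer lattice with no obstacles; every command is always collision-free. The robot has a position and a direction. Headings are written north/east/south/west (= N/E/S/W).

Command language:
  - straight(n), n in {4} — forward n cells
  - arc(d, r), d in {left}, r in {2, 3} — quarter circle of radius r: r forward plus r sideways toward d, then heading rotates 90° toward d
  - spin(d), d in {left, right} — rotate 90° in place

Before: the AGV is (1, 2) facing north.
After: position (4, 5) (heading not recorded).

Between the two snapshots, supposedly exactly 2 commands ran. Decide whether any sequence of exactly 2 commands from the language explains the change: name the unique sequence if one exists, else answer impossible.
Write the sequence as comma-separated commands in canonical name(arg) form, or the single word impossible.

spin(right), arc(left, 3)

key: running arc(left, 3) before spin(right) would end elsewhere — order is forced
initial: (1, 2) facing north
1. spin(right) → (1, 2) facing east
2. arc(left, 3) → (4, 5) facing north
uniquely the one of 25 2-step routes that fits.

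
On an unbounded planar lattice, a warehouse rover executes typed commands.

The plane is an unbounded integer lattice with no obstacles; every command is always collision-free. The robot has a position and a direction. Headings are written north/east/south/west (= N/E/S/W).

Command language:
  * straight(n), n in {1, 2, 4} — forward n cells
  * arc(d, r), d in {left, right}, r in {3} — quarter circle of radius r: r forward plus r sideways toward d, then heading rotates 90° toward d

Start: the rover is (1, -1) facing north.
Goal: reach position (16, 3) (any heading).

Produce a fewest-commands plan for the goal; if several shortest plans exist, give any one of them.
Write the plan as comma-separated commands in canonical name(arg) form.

straight(1), arc(right, 3), straight(4), straight(4), straight(4)

start: (1, -1) facing north
[1] after straight(1): (1, 0) facing north
[2] after arc(right, 3): (4, 3) facing east
[3] after straight(4): (8, 3) facing east
[4] after straight(4): (12, 3) facing east
[5] after straight(4): (16, 3) facing east
nothing shorter than 5 reaches the goal.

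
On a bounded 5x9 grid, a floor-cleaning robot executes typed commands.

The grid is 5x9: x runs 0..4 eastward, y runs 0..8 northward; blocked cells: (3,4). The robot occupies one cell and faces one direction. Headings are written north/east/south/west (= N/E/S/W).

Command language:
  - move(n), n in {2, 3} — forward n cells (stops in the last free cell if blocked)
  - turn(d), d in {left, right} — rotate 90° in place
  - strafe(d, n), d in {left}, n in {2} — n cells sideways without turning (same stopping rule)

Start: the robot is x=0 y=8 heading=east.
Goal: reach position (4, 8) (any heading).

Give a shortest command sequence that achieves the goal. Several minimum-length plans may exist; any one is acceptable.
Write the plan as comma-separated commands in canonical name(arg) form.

move(3), move(3)

t0: x=0 y=8 heading=east
[1] after move(3): x=3 y=8 heading=east
[2] after move(3): x=4 y=8 heading=east
shorter routes all fall short; 2 is best.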